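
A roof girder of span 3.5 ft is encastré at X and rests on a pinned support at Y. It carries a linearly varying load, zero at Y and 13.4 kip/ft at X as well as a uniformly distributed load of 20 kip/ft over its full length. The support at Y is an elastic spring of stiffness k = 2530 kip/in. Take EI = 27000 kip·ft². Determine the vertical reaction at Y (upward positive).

Release the roller at Y. Primary structure: cantilever fixed at X.
Free-end deflection of the primary structure under the applied loading (downward +):
  triangular load, peak 13.4 at the fixed end: w₀L⁴/(30EI) = 67.03/EI
  UDL 20: wL⁴/(8EI) = 375.2/EI
  δ_0 = 442.2/EI
Tip deflection under a unit load at Y: L³/(3EI) = 14.29/EI.
With EI = 27000 kip·ft²: δ_0 = 0.016377 ft and δ_{YY} = 0.000529 ft/kip.
Compatibility — the spring shortens by R_Y/k under the reaction it provides: δ_0 − R_Y·δ_{YY} = R_Y/k. With 1/k = 1/(2530×12) ft/kip = 0.000033 ft/kip, R_Y = δ_0 / (δ_{YY} + 1/k) = 0.016377 / (0.000529 + 0.000033) = 29.13 kip.

R_Y = 29.13 kip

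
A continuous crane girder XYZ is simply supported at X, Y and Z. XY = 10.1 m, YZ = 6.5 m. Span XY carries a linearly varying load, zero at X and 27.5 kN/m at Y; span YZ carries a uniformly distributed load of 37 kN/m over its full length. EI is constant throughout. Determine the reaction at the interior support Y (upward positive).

Insert a hinge at Y; M_Y is the redundant, and each span becomes simply supported.
Rotations at Y on the released spans (each span's end-slope, ×1/EI):
  span XY: triangular load, peak 27.5: w₀L³/(45EI) = 629.6/EI
  span YZ: UDL 37: wL³/(24EI) = 423.4/EI
  relative rotation θ_0 = (629.6 + 423.4)/EI = 1053/EI
A unit hogging moment at Y produces rotation L₁/(3EI) + L₂/(3EI) = 5.533/EI.
Compatibility: M_Y·(L₁+L₂)/(3EI) = θ_0, giving M_Y = 190.3 kN·m (hogging).
Span XY, ΣM about X with M_Y applied at Y: R_Y^{XY}·10.1 = 935.1 + 190.3, so R_Y^{XY} = 111.4 kN and R_X = 138.9 − 111.4 = 27.45 kN.
Span YZ, ΣM about Z: R_Y^{YZ}·6.5 = 781.6 + 190.3, so R_Y^{YZ} = 149.5 kN and R_Z = 240.5 − 149.5 = 90.97 kN.
R_Y = 111.4 + 149.5 = 261 kN.

R_Y = 261 kN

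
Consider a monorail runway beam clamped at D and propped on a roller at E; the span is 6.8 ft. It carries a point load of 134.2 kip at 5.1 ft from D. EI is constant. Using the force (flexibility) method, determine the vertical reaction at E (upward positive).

Take the reaction at E as the redundant and release it; the primary structure is a cantilever fixed at D.
Free-end deflection of the primary structure under the applied loading (downward +):
  point load 134.2 at a = 5.1: Pa²(3L − a)/(6EI) = 8901/EI
Tip deflection under a unit load at E: L³/(3EI) = 104.8/EI.
Compatibility at E: δ_0 − R_E·δ_{EE} = 0, so R_E = 8901/104.8 = 84.92 kip.

R_E = 84.92 kip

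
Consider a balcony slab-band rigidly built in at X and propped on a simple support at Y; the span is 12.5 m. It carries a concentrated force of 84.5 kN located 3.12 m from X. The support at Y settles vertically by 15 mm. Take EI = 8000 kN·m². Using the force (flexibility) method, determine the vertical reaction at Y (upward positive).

Choose R_Y as the redundant. The primary structure is the cantilever fixed at X.
Free-end deflection of the primary structure under the applied loading (downward +):
  point load 84.5 at a = 3.12: Pa²(3L − a)/(6EI) = 4713/EI
Tip deflection under a unit load at Y: L³/(3EI) = 651/EI.
With EI = 8000 kN·m²: δ_0 = 0.58916 m and δ_{YY} = 0.08138 m/kN.
Compatibility — the beam at Y must follow the support down by 0.015 m: δ_0 − R_Y·δ_{YY} = 0.015, so R_Y = (0.58916 − 0.015)/0.08138 = 7.055 kN.

R_Y = 7.055 kN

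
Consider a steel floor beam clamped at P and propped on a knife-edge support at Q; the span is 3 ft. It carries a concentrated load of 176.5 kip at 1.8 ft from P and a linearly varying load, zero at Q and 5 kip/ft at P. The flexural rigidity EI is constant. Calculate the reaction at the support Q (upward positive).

Take the reaction at Q as the redundant and release it; the primary structure is a cantilever fixed at P.
Deflection at Q on the released cantilever, summing each load's contribution:
  point load 176.5 at a = 1.8: Pa²(3L − a)/(6EI) = 686.2/EI
  triangular load, peak 5 at the fixed end: w₀L⁴/(30EI) = 13.5/EI
  δ_0 = 699.7/EI
Flexibility coefficient — unit upward force at Q: δ_{QQ} = L³/(3EI) = 9/EI.
Compatibility at Q: δ_0 − R_Q·δ_{QQ} = 0, so R_Q = 699.7/9 = 77.75 kip.

R_Q = 77.75 kip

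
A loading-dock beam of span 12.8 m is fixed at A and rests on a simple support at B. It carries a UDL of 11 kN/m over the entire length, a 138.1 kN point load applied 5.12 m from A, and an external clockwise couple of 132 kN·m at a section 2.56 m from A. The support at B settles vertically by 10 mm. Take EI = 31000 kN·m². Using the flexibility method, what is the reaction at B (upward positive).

Release the roller at B. Primary structure: cantilever fixed at A.
Downward deflection at the released point B due to the loads:
  UDL 11: wL⁴/(8EI) = 36910/EI
  point load 138.1 at a = 5.12: Pa²(3L − a)/(6EI) = 20080/EI
  clockwise couple 132 at a = 2.56: M₀a(2L − a)/(2EI) = 3893/EI
  δ_0 = 60883/EI
Flexibility coefficient — unit upward force at B: δ_{BB} = L³/(3EI) = 699.1/EI.
With EI = 31000 kN·m²: δ_0 = 1.964 m and δ_{BB} = 0.02255 m/kN.
Compatibility — the beam at B must follow the support down by 0.01 m: δ_0 − R_B·δ_{BB} = 0.01, so R_B = (1.964 − 0.01)/0.02255 = 86.65 kN.

R_B = 86.65 kN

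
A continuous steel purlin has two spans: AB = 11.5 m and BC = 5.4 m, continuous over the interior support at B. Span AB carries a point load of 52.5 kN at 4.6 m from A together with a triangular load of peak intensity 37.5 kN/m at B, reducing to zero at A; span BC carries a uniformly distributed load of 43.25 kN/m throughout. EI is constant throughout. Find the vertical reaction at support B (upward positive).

Insert a hinge at B; M_B is the redundant, and each span becomes simply supported.
Discontinuity in slope at B on the released structure — sum the simple-span end rotations:
  span AB: point load 52.5 at a = 4.6: Pab(L + a)/(6LEI) = 388.8/EI
  span AB: triangular load, peak 37.5: w₀L³/(45EI) = 1267/EI
  span BC: UDL 43.25: wL³/(24EI) = 283.8/EI
  relative rotation θ_0 = (1656 + 283.8)/EI = 1940/EI
A unit hogging moment at B produces rotation L₁/(3EI) + L₂/(3EI) = 5.633/EI.
Compatibility: M_B·(L₁+L₂)/(3EI) = θ_0, giving M_B = 344.4 kN·m (hogging).
Span AB, ΣM about A with M_B applied at B: R_B^{AB}·11.5 = 1895 + 344.4, so R_B^{AB} = 194.7 kN and R_A = 268.1 − 194.7 = 73.43 kN.
Span BC, ΣM about C: R_B^{BC}·5.4 = 630.6 + 344.4, so R_B^{BC} = 180.5 kN and R_C = 233.6 − 180.5 = 53 kN.
R_B = 194.7 + 180.5 = 375.2 kN.

R_B = 375.2 kN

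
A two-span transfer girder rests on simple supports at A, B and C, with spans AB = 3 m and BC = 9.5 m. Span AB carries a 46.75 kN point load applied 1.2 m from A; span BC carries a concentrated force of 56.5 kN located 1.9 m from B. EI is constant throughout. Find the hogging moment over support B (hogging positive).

M_B = 64.4 kN·m

Take M_B as the redundant. Released structure: two simple spans AB and BC with a hinge at B.
Discontinuity in slope at B on the released structure — sum the simple-span end rotations:
  span AB: point load 46.75 at a = 1.2: Pab(L + a)/(6LEI) = 23.56/EI
  span BC: point load 56.5 at a = 1.9: Pab(L + b)/(6LEI) = 244.8/EI
  relative rotation θ_0 = (23.56 + 244.8)/EI = 268.3/EI
A unit hogging moment at B produces rotation L₁/(3EI) + L₂/(3EI) = 4.167/EI.
Compatibility: M_B·(L₁+L₂)/(3EI) = θ_0, giving M_B = 64.4 kN·m (hogging).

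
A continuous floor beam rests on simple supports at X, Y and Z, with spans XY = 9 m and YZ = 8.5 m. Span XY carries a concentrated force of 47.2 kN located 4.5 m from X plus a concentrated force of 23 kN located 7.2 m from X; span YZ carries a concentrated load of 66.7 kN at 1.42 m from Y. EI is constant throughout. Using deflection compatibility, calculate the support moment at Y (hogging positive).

Take M_Y as the redundant. Released structure: two simple spans XY and YZ with a hinge at Y.
End slopes at the hinge Y, treating each span as simply supported:
  span XY: point load 47.2 at a = 4.5: Pab(L + a)/(6LEI) = 238.9/EI
  span XY: point load 23 at a = 7.2: Pab(L + a)/(6LEI) = 89.42/EI
  span YZ: point load 66.7 at a = 1.42: Pab(L + b)/(6LEI) = 204.9/EI
  relative rotation θ_0 = (328.4 + 204.9)/EI = 533.2/EI
A unit hogging moment at Y produces rotation L₁/(3EI) + L₂/(3EI) = 5.833/EI.
Compatibility: M_Y·(L₁+L₂)/(3EI) = θ_0, giving M_Y = 91.41 kN·m (hogging).

M_Y = 91.41 kN·m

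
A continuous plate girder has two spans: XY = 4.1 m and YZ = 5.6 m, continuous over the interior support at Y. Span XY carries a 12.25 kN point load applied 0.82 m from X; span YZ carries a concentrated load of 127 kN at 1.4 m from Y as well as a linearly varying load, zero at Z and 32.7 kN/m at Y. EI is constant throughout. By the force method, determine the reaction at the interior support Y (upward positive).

R_Y = 204.7 kN

Release continuity at Y by inserting a hinge; the redundant is the internal moment M_Y. The primary structure is two simply-supported spans XY and YZ.
End slopes at the hinge Y, treating each span as simply supported:
  span XY: point load 12.25 at a = 0.82: Pab(L + a)/(6LEI) = 6.59/EI
  span YZ: point load 127 at a = 1.4: Pab(L + b)/(6LEI) = 217.8/EI
  span YZ: triangular load, peak 32.7: w₀L³/(45EI) = 127.6/EI
  relative rotation θ_0 = (6.59 + 345.4)/EI = 352/EI
A unit hogging moment at Y produces rotation L₁/(3EI) + L₂/(3EI) = 3.233/EI.
Compatibility: M_Y·(L₁+L₂)/(3EI) = θ_0, giving M_Y = 108.9 kN·m (hogging).
Span XY, ΣM about X with M_Y applied at Y: R_Y^{XY}·4.1 = 10.04 + 108.9, so R_Y^{XY} = 29 kN and R_X = 12.25 − 29 = -16.75 kN.
Span YZ, ΣM about Z: R_Y^{YZ}·5.6 = 875.2 + 108.9, so R_Y^{YZ} = 175.7 kN and R_Z = 218.6 − 175.7 = 42.83 kN.
R_Y = 29 + 175.7 = 204.7 kN.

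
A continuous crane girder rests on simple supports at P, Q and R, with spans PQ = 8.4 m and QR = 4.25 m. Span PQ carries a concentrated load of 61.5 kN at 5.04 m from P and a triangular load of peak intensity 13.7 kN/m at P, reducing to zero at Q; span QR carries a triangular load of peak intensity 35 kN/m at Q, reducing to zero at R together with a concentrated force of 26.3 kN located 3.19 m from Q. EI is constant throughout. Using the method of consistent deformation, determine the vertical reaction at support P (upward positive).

Release continuity at Q by inserting a hinge; the redundant is the internal moment M_Q. The primary structure is two simply-supported spans PQ and QR.
End slopes at the hinge Q, treating each span as simply supported:
  span PQ: point load 61.5 at a = 5.04: Pab(L + a)/(6LEI) = 277.7/EI
  span PQ: triangular load, peak 13.7: 7w₀L³/(360EI) = 157.9/EI
  span QR: triangular load, peak 35: w₀L³/(45EI) = 59.71/EI
  span QR: point load 26.3 at a = 3.19: Pab(L + b)/(6LEI) = 18.52/EI
  relative rotation θ_0 = (435.6 + 78.23)/EI = 513.8/EI
A unit hogging moment at Q produces rotation L₁/(3EI) + L₂/(3EI) = 4.217/EI.
Compatibility: M_Q·(L₁+L₂)/(3EI) = θ_0, giving M_Q = 121.9 kN·m (hogging).
Span PQ, ΣM about P with M_Q applied at Q: R_Q^{PQ}·8.4 = 471.1 + 121.9, so R_Q^{PQ} = 70.59 kN and R_P = 119 − 70.59 = 48.45 kN.

R_P = 48.45 kN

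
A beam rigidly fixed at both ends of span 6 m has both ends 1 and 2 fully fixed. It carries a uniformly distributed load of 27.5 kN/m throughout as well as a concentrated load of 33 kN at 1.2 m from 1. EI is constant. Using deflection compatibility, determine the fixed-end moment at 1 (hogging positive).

M_1 = 107.8 kN·m

Release both end moments; the primary structure is a simply-supported span 12 with redundants M_1 and M_2.
Simple-span end rotations at 1 and 2 under the given loads:
  at 1: UDL 27.5: wL³/(24EI) = 247.5/EI
  at 2: UDL 27.5: wL³/(24EI) = 247.5/EI
  at 1: point load 33 at a = 1.2: Pab(L + b)/(6LEI) = 57.02/EI
  at 2: point load 33 at a = 1.2: Pab(L + a)/(6LEI) = 38.02/EI
  θ_10 = 304.5/EI,  θ_20 = 285.5/EI
Flexibility coefficients: a unit moment at one end gives L/(3EI) there and L/(6EI) at the far end, so f₁₁ = f₂₂ = 2/EI and f₁₂ = f₂₁ = 1/EI.
Compatibility — zero rotation at each built-in end:
  2 M_1 + 1 M_2 = 304.5
  1 M_1 + 2 M_2 = 285.5
Solving the pair gives M_1 = 107.8 kN·m and M_2 = 88.84 kN·m (hogging).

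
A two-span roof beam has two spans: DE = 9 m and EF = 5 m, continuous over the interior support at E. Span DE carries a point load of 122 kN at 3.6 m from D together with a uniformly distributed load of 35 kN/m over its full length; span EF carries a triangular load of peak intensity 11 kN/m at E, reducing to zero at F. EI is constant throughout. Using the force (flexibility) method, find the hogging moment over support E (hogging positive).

M_E = 352.9 kN·m

Release continuity at E by inserting a hinge; the redundant is the internal moment M_E. The primary structure is two simply-supported spans DE and EF.
End slopes at the hinge E, treating each span as simply supported:
  span DE: point load 122 at a = 3.6: Pab(L + a)/(6LEI) = 553.4/EI
  span DE: UDL 35: wL³/(24EI) = 1063/EI
  span EF: triangular load, peak 11: w₀L³/(45EI) = 30.56/EI
  relative rotation θ_0 = (1617 + 30.56)/EI = 1647/EI
A unit hogging moment at E produces rotation L₁/(3EI) + L₂/(3EI) = 4.667/EI.
Slope continuity at E: θ_0 = M_E·4.667/EI, so M_E = 1647/4.667 = 352.9 kN·m (hogging).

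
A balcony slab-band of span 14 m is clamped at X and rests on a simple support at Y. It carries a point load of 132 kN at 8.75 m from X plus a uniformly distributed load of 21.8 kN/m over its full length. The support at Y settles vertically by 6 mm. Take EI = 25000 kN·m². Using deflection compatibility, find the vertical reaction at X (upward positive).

R_X = 261.7 kN

Remove the prop at Y; the released (primary) structure is a cantilever built in at X.
Free-end deflection of the primary structure under the applied loading (downward +):
  point load 132 at a = 8.75: Pa²(3L − a)/(6EI) = 56005/EI
  UDL 21.8: wL⁴/(8EI) = 104684/EI
  δ_0 = 160689/EI
Flexibility coefficient — unit upward force at Y: δ_{YY} = L³/(3EI) = 914.7/EI.
With EI = 25000 kN·m²: δ_0 = 6.4276 m and δ_{YY} = 0.036587 m/kN.
Compatibility — the beam at Y must follow the support down by 0.006 m: δ_0 − R_Y·δ_{YY} = 0.006, so R_Y = (6.4276 − 0.006)/0.036587 = 175.5 kN.
Vertical equilibrium: R_X = ΣP − R_Y = 437.2 − 175.5 = 261.7 kN.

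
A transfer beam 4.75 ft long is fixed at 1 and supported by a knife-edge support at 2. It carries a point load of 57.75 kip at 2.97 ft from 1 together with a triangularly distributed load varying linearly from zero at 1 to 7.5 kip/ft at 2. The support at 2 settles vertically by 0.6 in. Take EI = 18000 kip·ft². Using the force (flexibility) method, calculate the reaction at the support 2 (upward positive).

Take the reaction at 2 as the redundant and release it; the primary structure is a cantilever fixed at 1.
Primary-structure tip deflection at 2 by superposition:
  point load 57.75 at a = 2.97: Pa²(3L − a)/(6EI) = 957.7/EI
  triangular load, peak 7.5 at the free end: 11w₀L⁴/(120EI) = 350/EI
  δ_0 = 1308/EI
Tip deflection under a unit load at 2: L³/(3EI) = 35.72/EI.
With EI = 18000 kip·ft²: δ_0 = 0.072648 ft and δ_{22} = 0.001985 ft/kip.
Compatibility — the beam at 2 must follow the support down by 0.05 ft: δ_0 − R_2·δ_{22} = 0.05, so R_2 = (0.072648 − 0.05)/0.001985 = 11.41 kip.

R_2 = 11.41 kip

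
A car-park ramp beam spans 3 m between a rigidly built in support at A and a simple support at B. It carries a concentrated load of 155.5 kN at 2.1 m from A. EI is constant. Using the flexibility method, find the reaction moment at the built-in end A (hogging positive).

Take the reaction at B as the redundant and release it; the primary structure is a cantilever fixed at A.
Deflection at B on the released cantilever, summing each load's contribution:
  point load 155.5 at a = 2.1: Pa²(3L − a)/(6EI) = 788.6/EI
Tip deflection under a unit load at B: L³/(3EI) = 9/EI.
The prop prevents deflection at B: R_B = δ_0/δ_{BB} = 788.6/9 = 87.62 kN.
Moment equilibrium about A: M_A = Σ(load moments about A) − R_B·L = 326.6 − 87.62×3 = 63.68 kN·m.

M_A = 63.68 kN·m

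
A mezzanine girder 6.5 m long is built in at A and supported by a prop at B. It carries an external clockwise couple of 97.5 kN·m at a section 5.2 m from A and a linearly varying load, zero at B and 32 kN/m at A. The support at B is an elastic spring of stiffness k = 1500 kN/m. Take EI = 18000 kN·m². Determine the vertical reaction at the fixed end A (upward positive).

R_A = 66.51 kN

Release the roller at B. Primary structure: cantilever fixed at A.
Free-end deflection of the primary structure under the applied loading (downward +):
  clockwise couple 97.5 at a = 5.2: M₀a(2L − a)/(2EI) = 1977/EI
  triangular load, peak 32 at the fixed end: w₀L⁴/(30EI) = 1904/EI
  δ_0 = 3881/EI
Flexibility coefficient — unit upward force at B: δ_{BB} = L³/(3EI) = 91.54/EI.
With EI = 18000 kN·m²: δ_0 = 0.21563 m and δ_{BB} = 0.005086 m/kN.
Compatibility — the spring shortens by R_B/k under the reaction it provides: δ_0 − R_B·δ_{BB} = R_B/k. With 1/k = 0.000667 m/kN, R_B = δ_0 / (δ_{BB} + 1/k) = 0.21563 / (0.005086 + 0.000667) = 37.49 kN.
Vertical equilibrium: R_A = ΣP − R_B = 104 − 37.49 = 66.51 kN.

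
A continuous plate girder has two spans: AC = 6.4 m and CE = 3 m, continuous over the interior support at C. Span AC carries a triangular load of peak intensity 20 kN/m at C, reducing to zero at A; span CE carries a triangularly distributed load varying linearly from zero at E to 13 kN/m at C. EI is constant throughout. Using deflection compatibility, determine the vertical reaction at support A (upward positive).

R_A = 15.13 kN

Take M_C as the redundant. Released structure: two simple spans AC and CE with a hinge at C.
Rotations at C on the released spans (each span's end-slope, ×1/EI):
  span AC: triangular load, peak 20: w₀L³/(45EI) = 116.5/EI
  span CE: triangular load, peak 13: w₀L³/(45EI) = 7.8/EI
  relative rotation θ_0 = (116.5 + 7.8)/EI = 124.3/EI
A unit hogging moment at C produces rotation L₁/(3EI) + L₂/(3EI) = 3.133/EI.
Compatibility: M_C·(L₁+L₂)/(3EI) = θ_0, giving M_C = 39.67 kN·m (hogging).
Span AC, ΣM about A with M_C applied at C: R_C^{AC}·6.4 = 273.1 + 39.67, so R_C^{AC} = 48.87 kN and R_A = 64 − 48.87 = 15.13 kN.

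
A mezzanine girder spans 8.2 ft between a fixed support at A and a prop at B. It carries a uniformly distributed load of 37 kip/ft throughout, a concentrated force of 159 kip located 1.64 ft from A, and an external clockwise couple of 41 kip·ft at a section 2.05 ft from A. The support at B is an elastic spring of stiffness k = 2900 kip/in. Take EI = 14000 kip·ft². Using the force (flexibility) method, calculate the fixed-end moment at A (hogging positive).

Remove the prop at B; the released (primary) structure is a cantilever built in at A.
Downward deflection at the released point B due to the loads:
  UDL 37: wL⁴/(8EI) = 20911/EI
  point load 159 at a = 1.64: Pa²(3L − a)/(6EI) = 1636/EI
  clockwise couple 41 at a = 2.05: M₀a(2L − a)/(2EI) = 603.1/EI
  δ_0 = 23150/EI
Flexibility coefficient — unit upward force at B: δ_{BB} = L³/(3EI) = 183.8/EI.
With EI = 14000 kip·ft²: δ_0 = 1.6536 ft and δ_{BB} = 0.013128 ft/kip.
Compatibility — the spring shortens by R_B/k under the reaction it provides: δ_0 − R_B·δ_{BB} = R_B/k. With 1/k = 1/(2900×12) ft/kip = 0.000029 ft/kip, R_B = δ_0 / (δ_{BB} + 1/k) = 1.6536 / (0.013128 + 0.000029) = 125.7 kip.
Moment equilibrium about A: M_A = Σ(load moments about A) − R_B·L = 1546 − 125.7×8.2 = 515.1 kip·ft.

M_A = 515.1 kip·ft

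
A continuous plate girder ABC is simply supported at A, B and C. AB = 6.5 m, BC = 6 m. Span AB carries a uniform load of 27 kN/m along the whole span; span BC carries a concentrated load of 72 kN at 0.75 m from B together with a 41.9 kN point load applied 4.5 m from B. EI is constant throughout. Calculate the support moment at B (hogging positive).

M_B = 109.6 kN·m

Release continuity at B by inserting a hinge; the redundant is the internal moment M_B. The primary structure is two simply-supported spans AB and BC.
Rotations at B on the released spans (each span's end-slope, ×1/EI):
  span AB: UDL 27: wL³/(24EI) = 309/EI
  span BC: point load 72 at a = 0.75: Pab(L + b)/(6LEI) = 88.59/EI
  span BC: point load 41.9 at a = 4.5: Pab(L + b)/(6LEI) = 58.92/EI
  relative rotation θ_0 = (309 + 147.5)/EI = 456.5/EI
A unit hogging moment at B produces rotation L₁/(3EI) + L₂/(3EI) = 4.167/EI.
Compatibility: M_B·(L₁+L₂)/(3EI) = θ_0, giving M_B = 109.6 kN·m (hogging).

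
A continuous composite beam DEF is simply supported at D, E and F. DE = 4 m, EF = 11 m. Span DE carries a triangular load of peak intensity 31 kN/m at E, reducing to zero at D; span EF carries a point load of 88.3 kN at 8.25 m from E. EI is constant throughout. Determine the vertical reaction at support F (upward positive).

Take M_E as the redundant. Released structure: two simple spans DE and EF with a hinge at E.
Rotations at E on the released spans (each span's end-slope, ×1/EI):
  span DE: triangular load, peak 31: w₀L³/(45EI) = 44.09/EI
  span EF: point load 88.3 at a = 8.25: Pab(L + b)/(6LEI) = 417.4/EI
  relative rotation θ_0 = (44.09 + 417.4)/EI = 461.4/EI
A unit hogging moment at E produces rotation L₁/(3EI) + L₂/(3EI) = 5/EI.
Compatibility: M_E·(L₁+L₂)/(3EI) = θ_0, giving M_E = 92.29 kN·m (hogging).
Span EF, ΣM about F: R_E^{EF}·11 = 242.8 + 92.29, so R_E^{EF} = 30.46 kN and R_F = 88.3 − 30.46 = 57.84 kN.

R_F = 57.84 kN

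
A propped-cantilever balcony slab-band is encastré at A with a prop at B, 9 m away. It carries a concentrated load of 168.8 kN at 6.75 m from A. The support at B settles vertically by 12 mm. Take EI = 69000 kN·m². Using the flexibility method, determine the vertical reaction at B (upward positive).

Release the roller at B. Primary structure: cantilever fixed at A.
Primary-structure tip deflection at B by superposition:
  point load 168.8 at a = 6.75: Pa²(3L − a)/(6EI) = 25957/EI
Flexibility coefficient — unit upward force at B: δ_{BB} = L³/(3EI) = 243/EI.
With EI = 69000 kN·m²: δ_0 = 0.37619 m and δ_{BB} = 0.003522 m/kN.
Compatibility — the beam at B must follow the support down by 0.012 m: δ_0 − R_B·δ_{BB} = 0.012, so R_B = (0.37619 − 0.012)/0.003522 = 103.4 kN.

R_B = 103.4 kN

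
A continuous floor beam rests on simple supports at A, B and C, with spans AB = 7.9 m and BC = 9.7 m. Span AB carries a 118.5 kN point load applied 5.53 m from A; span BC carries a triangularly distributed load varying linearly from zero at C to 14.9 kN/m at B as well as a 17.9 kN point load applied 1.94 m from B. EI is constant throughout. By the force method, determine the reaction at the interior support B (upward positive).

R_B = 177.7 kN

Release continuity at B by inserting a hinge; the redundant is the internal moment M_B. The primary structure is two simply-supported spans AB and BC.
Discontinuity in slope at B on the released structure — sum the simple-span end rotations:
  span AB: point load 118.5 at a = 5.53: Pab(L + a)/(6LEI) = 440/EI
  span BC: triangular load, peak 14.9: w₀L³/(45EI) = 302.2/EI
  span BC: point load 17.9 at a = 1.94: Pab(L + b)/(6LEI) = 80.84/EI
  relative rotation θ_0 = (440 + 383)/EI = 823.1/EI
A unit hogging moment at B produces rotation L₁/(3EI) + L₂/(3EI) = 5.867/EI.
Slope continuity at B: θ_0 = M_B·5.867/EI, so M_B = 823.1/5.867 = 140.3 kN·m (hogging).
Span AB, ΣM about A with M_B applied at B: R_B^{AB}·7.9 = 655.3 + 140.3, so R_B^{AB} = 100.7 kN and R_A = 118.5 − 100.7 = 17.79 kN.
Span BC, ΣM about C: R_B^{BC}·9.7 = 606.2 + 140.3, so R_B^{BC} = 76.96 kN and R_C = 90.17 − 76.96 = 13.2 kN.
R_B = 100.7 + 76.96 = 177.7 kN.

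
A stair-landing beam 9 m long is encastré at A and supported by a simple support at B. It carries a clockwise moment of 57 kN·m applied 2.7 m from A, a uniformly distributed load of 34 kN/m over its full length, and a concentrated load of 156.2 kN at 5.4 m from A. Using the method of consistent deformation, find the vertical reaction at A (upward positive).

Choose R_B as the redundant. The primary structure is the cantilever fixed at A.
Free-end deflection of the primary structure under the applied loading (downward +):
  clockwise couple 57 at a = 2.7: M₀a(2L − a)/(2EI) = 1177/EI
  UDL 34: wL⁴/(8EI) = 27884/EI
  point load 156.2 at a = 5.4: Pa²(3L − a)/(6EI) = 16397/EI
  δ_0 = 45459/EI
Flexibility coefficient — unit upward force at B: δ_{BB} = L³/(3EI) = 243/EI.
The prop prevents deflection at B: R_B = δ_0/δ_{BB} = 45459/243 = 187.1 kN.
Vertical equilibrium: R_A = ΣP − R_B = 462.2 − 187.1 = 275.1 kN.

R_A = 275.1 kN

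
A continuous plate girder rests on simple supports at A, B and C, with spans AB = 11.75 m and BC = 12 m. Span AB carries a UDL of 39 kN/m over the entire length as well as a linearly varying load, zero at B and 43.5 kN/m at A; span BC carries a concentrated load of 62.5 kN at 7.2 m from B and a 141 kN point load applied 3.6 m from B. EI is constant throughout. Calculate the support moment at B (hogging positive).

Take M_B as the redundant. Released structure: two simple spans AB and BC with a hinge at B.
End slopes at the hinge B, treating each span as simply supported:
  span AB: UDL 39: wL³/(24EI) = 2636/EI
  span AB: triangular load, peak 43.5: 7w₀L³/(360EI) = 1372/EI
  span BC: point load 62.5 at a = 7.2: Pab(L + b)/(6LEI) = 504/EI
  span BC: point load 141 at a = 3.6: Pab(L + b)/(6LEI) = 1208/EI
  relative rotation θ_0 = (4008 + 1712)/EI = 5720/EI
A unit hogging moment at B produces rotation L₁/(3EI) + L₂/(3EI) = 7.917/EI.
Compatibility: M_B·(L₁+L₂)/(3EI) = θ_0, giving M_B = 722.6 kN·m (hogging).

M_B = 722.6 kN·m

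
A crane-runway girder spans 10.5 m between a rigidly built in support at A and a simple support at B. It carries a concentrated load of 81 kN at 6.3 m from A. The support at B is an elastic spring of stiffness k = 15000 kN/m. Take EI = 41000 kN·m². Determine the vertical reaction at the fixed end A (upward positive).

R_A = 46.25 kN

Choose R_B as the redundant. The primary structure is the cantilever fixed at A.
Deflection at B on the released cantilever, summing each load's contribution:
  point load 81 at a = 6.3: Pa²(3L − a)/(6EI) = 13503/EI
Tip deflection under a unit load at B: L³/(3EI) = 385.9/EI.
With EI = 41000 kN·m²: δ_0 = 0.32933 m and δ_{BB} = 0.009412 m/kN.
Compatibility — the spring shortens by R_B/k under the reaction it provides: δ_0 − R_B·δ_{BB} = R_B/k. With 1/k = 0.000067 m/kN, R_B = δ_0 / (δ_{BB} + 1/k) = 0.32933 / (0.009412 + 0.000067) = 34.75 kN.
Vertical equilibrium: R_A = ΣP − R_B = 81 − 34.75 = 46.25 kN.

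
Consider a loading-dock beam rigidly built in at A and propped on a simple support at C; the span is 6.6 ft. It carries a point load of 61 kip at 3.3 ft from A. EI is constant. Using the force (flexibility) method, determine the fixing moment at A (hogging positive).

M_A = 75.49 kip·ft

Remove the prop at C; the released (primary) structure is a cantilever built in at A.
Deflection at C on the released cantilever, summing each load's contribution:
  point load 61 at a = 3.3: Pa²(3L − a)/(6EI) = 1827/EI
Tip deflection under a unit load at C: L³/(3EI) = 95.83/EI.
Compatibility at C: δ_0 − R_C·δ_{CC} = 0, so R_C = 1827/95.83 = 19.06 kip.
Moment equilibrium about A: M_A = Σ(load moments about A) − R_C·L = 201.3 − 19.06×6.6 = 75.49 kip·ft.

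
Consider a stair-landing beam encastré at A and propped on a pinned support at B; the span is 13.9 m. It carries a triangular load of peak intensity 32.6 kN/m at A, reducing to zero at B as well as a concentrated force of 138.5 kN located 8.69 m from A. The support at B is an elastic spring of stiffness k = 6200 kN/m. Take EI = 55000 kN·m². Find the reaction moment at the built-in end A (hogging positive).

M_A = 745 kN·m

Remove the prop at B; the released (primary) structure is a cantilever built in at A.
Downward deflection at the released point B due to the loads:
  triangular load, peak 32.6 at the fixed end: w₀L⁴/(30EI) = 40565/EI
  point load 138.5 at a = 8.69: Pa²(3L − a)/(6EI) = 57542/EI
  δ_0 = 98107/EI
Flexibility coefficient — unit upward force at B: δ_{BB} = L³/(3EI) = 895.2/EI.
With EI = 55000 kN·m²: δ_0 = 1.7838 m and δ_{BB} = 0.016276 m/kN.
Compatibility — the spring shortens by R_B/k under the reaction it provides: δ_0 − R_B·δ_{BB} = R_B/k. With 1/k = 0.000161 m/kN, R_B = δ_0 / (δ_{BB} + 1/k) = 1.7838 / (0.016276 + 0.000161) = 108.5 kN.
Moment equilibrium about A: M_A = Σ(load moments about A) − R_B·L = 2253 − 108.5×13.9 = 745 kN·m.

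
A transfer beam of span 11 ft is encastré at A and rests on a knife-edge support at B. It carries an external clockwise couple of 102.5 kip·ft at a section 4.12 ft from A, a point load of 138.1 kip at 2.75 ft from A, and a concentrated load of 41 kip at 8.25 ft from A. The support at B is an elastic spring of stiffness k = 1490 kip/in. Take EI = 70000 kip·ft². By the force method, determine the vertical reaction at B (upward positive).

R_B = 45.92 kip

Choose R_B as the redundant. The primary structure is the cantilever fixed at A.
Deflection at B on the released cantilever, summing each load's contribution:
  clockwise couple 102.5 at a = 4.12: M₀a(2L − a)/(2EI) = 3775/EI
  point load 138.1 at a = 2.75: Pa²(3L − a)/(6EI) = 5265/EI
  point load 41 at a = 8.25: Pa²(3L − a)/(6EI) = 11511/EI
  δ_0 = 20552/EI
Flexibility coefficient — unit upward force at B: δ_{BB} = L³/(3EI) = 443.7/EI.
With EI = 70000 kip·ft²: δ_0 = 0.2936 ft and δ_{BB} = 0.006338 ft/kip.
Compatibility — the spring shortens by R_B/k under the reaction it provides: δ_0 − R_B·δ_{BB} = R_B/k. With 1/k = 1/(1490×12) ft/kip = 0.000056 ft/kip, R_B = δ_0 / (δ_{BB} + 1/k) = 0.2936 / (0.006338 + 0.000056) = 45.92 kip.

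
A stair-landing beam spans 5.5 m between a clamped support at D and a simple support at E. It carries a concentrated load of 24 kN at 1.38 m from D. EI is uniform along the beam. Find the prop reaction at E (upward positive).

R_E = 2.077 kN

Remove the prop at E; the released (primary) structure is a cantilever built in at D.
Deflection at E on the released cantilever, summing each load's contribution:
  point load 24 at a = 1.38: Pa²(3L − a)/(6EI) = 115.2/EI
Tip deflection under a unit load at E: L³/(3EI) = 55.46/EI.
Compatibility at E: δ_0 − R_E·δ_{EE} = 0, so R_E = 115.2/55.46 = 2.077 kN.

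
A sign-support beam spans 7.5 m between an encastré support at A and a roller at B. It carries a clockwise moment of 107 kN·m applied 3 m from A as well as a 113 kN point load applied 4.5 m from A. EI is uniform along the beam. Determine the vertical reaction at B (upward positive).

R_B = 62.51 kN

Remove the prop at B; the released (primary) structure is a cantilever built in at A.
Deflection at B on the released cantilever, summing each load's contribution:
  clockwise couple 107 at a = 3: M₀a(2L − a)/(2EI) = 1926/EI
  point load 113 at a = 4.5: Pa²(3L − a)/(6EI) = 6865/EI
  δ_0 = 8791/EI
Flexibility coefficient — unit upward force at B: δ_{BB} = L³/(3EI) = 140.6/EI.
The prop prevents deflection at B: R_B = δ_0/δ_{BB} = 8791/140.6 = 62.51 kN.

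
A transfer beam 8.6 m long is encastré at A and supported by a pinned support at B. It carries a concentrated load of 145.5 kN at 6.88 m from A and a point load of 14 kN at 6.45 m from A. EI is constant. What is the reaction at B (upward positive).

R_B = 111.3 kN

Release the roller at B. Primary structure: cantilever fixed at A.
Deflection at B on the released cantilever, summing each load's contribution:
  point load 145.5 at a = 6.88: Pa²(3L − a)/(6EI) = 21717/EI
  point load 14 at a = 6.45: Pa²(3L − a)/(6EI) = 1878/EI
  δ_0 = 23596/EI
Flexibility coefficient — unit upward force at B: δ_{BB} = L³/(3EI) = 212/EI.
The prop prevents deflection at B: R_B = δ_0/δ_{BB} = 23596/212 = 111.3 kN.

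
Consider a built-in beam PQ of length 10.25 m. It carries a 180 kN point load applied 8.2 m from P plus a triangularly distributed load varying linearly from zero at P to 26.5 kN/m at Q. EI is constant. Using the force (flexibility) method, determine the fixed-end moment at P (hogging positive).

Take the two fixed-end moments M_P, M_Q as redundants; the released structure is the simple span PQ.
End rotations of the released simple span under the applied load (×1/EI):
  at P: point load 180 at a = 8.2: Pab(L + b)/(6LEI) = 605.2/EI
  at Q: point load 180 at a = 8.2: Pab(L + a)/(6LEI) = 907.7/EI
  at P: triangular load, peak 26.5: 7w₀L³/(360EI) = 554.9/EI
  at Q: triangular load, peak 26.5: w₀L³/(45EI) = 634.2/EI
  θ_P0 = 1160/EI,  θ_Q0 = 1542/EI
Flexibility coefficients: a unit moment at one end gives L/(3EI) there and L/(6EI) at the far end, so f₁₁ = f₂₂ = 3.417/EI and f₁₂ = f₂₁ = 1.708/EI.
Compatibility — zero rotation at each built-in end:
  3.417 M_P + 1.708 M_Q = 1160
  1.708 M_P + 3.417 M_Q = 1542
Solving the pair gives M_P = 151.8 kN·m and M_Q = 375.4 kN·m (hogging).

M_P = 151.8 kN·m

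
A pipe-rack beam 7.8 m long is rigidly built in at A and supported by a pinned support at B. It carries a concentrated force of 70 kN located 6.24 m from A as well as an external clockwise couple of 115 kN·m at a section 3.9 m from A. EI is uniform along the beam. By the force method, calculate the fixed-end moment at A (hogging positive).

Choose R_B as the redundant. The primary structure is the cantilever fixed at A.
Free-end deflection of the primary structure under the applied loading (downward +):
  point load 70 at a = 6.24: Pa²(3L − a)/(6EI) = 7795/EI
  clockwise couple 115 at a = 3.9: M₀a(2L − a)/(2EI) = 2624/EI
  δ_0 = 10419/EI
Flexibility coefficient — unit upward force at B: δ_{BB} = L³/(3EI) = 158.2/EI.
The prop prevents deflection at B: R_B = δ_0/δ_{BB} = 10419/158.2 = 65.87 kN.
Moment equilibrium about A: M_A = Σ(load moments about A) − R_B·L = 551.8 − 65.87×7.8 = 38.04 kN·m.

M_A = 38.04 kN·m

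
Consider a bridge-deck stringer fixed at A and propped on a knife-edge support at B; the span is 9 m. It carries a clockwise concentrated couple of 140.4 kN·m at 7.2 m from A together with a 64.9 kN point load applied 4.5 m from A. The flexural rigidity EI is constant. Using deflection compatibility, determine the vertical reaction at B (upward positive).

Remove the prop at B; the released (primary) structure is a cantilever built in at A.
Free-end deflection of the primary structure under the applied loading (downward +):
  clockwise couple 140.4 at a = 7.2: M₀a(2L − a)/(2EI) = 5459/EI
  point load 64.9 at a = 4.5: Pa²(3L − a)/(6EI) = 4928/EI
  δ_0 = 10387/EI
Tip deflection under a unit load at B: L³/(3EI) = 243/EI.
The prop prevents deflection at B: R_B = δ_0/δ_{BB} = 10387/243 = 42.75 kN.

R_B = 42.75 kN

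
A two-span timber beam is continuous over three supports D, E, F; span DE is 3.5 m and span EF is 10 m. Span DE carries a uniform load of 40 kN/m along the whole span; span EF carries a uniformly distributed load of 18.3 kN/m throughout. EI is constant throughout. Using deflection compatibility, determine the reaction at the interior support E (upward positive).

R_E = 233 kN

Insert a hinge at E; M_E is the redundant, and each span becomes simply supported.
End slopes at the hinge E, treating each span as simply supported:
  span DE: UDL 40: wL³/(24EI) = 71.46/EI
  span EF: UDL 18.3: wL³/(24EI) = 762.5/EI
  relative rotation θ_0 = (71.46 + 762.5)/EI = 834/EI
A unit hogging moment at E produces rotation L₁/(3EI) + L₂/(3EI) = 4.5/EI.
Compatibility: M_E·(L₁+L₂)/(3EI) = θ_0, giving M_E = 185.3 kN·m (hogging).
Span DE, ΣM about D with M_E applied at E: R_E^{DE}·3.5 = 245 + 185.3, so R_E^{DE} = 122.9 kN and R_D = 140 − 122.9 = 17.05 kN.
Span EF, ΣM about F: R_E^{EF}·10 = 915 + 185.3, so R_E^{EF} = 110 kN and R_F = 183 − 110 = 72.97 kN.
R_E = 122.9 + 110 = 233 kN.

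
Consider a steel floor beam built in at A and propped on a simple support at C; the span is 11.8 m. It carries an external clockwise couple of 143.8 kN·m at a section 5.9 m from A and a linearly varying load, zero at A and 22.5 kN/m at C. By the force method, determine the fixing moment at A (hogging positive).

M_A = 164.8 kN·m

Take the reaction at C as the redundant and release it; the primary structure is a cantilever fixed at A.
Primary-structure tip deflection at C by superposition:
  clockwise couple 143.8 at a = 5.9: M₀a(2L − a)/(2EI) = 7509/EI
  triangular load, peak 22.5 at the free end: 11w₀L⁴/(120EI) = 39987/EI
  δ_0 = 47496/EI
Flexibility coefficient — unit upward force at C: δ_{CC} = L³/(3EI) = 547.7/EI.
Compatibility at C: δ_0 − R_C·δ_{CC} = 0, so R_C = 47496/547.7 = 86.72 kN.
Moment equilibrium about A: M_A = Σ(load moments about A) − R_C·L = 1188 − 86.72×11.8 = 164.8 kN·m.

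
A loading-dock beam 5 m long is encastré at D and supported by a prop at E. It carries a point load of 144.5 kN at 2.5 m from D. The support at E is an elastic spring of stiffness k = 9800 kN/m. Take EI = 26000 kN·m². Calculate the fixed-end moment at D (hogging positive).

Take the reaction at E as the redundant and release it; the primary structure is a cantilever fixed at D.
Free-end deflection of the primary structure under the applied loading (downward +):
  point load 144.5 at a = 2.5: Pa²(3L − a)/(6EI) = 1882/EI
Tip deflection under a unit load at E: L³/(3EI) = 41.67/EI.
With EI = 26000 kN·m²: δ_0 = 0.072366 m and δ_{EE} = 0.001603 m/kN.
Compatibility — the spring shortens by R_E/k under the reaction it provides: δ_0 − R_E·δ_{EE} = R_E/k. With 1/k = 0.000102 m/kN, R_E = δ_0 / (δ_{EE} + 1/k) = 0.072366 / (0.001603 + 0.000102) = 42.45 kN.
Moment equilibrium about D: M_D = Σ(load moments about D) − R_E·L = 361.2 − 42.45×5 = 149 kN·m.

M_D = 149 kN·m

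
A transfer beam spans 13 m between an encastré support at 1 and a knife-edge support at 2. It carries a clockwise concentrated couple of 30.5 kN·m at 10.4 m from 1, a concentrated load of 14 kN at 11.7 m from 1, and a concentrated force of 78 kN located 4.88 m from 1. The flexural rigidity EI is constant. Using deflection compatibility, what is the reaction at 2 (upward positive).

R_2 = 29.71 kN

Remove the prop at 2; the released (primary) structure is a cantilever built in at 1.
Primary-structure tip deflection at 2 by superposition:
  clockwise couple 30.5 at a = 10.4: M₀a(2L − a)/(2EI) = 2474/EI
  point load 14 at a = 11.7: Pa²(3L − a)/(6EI) = 8720/EI
  point load 78 at a = 4.88: Pa²(3L − a)/(6EI) = 10563/EI
  δ_0 = 21757/EI
Tip deflection under a unit load at 2: L³/(3EI) = 732.3/EI.
Compatibility at 2: δ_0 − R_2·δ_{22} = 0, so R_2 = 21757/732.3 = 29.71 kN.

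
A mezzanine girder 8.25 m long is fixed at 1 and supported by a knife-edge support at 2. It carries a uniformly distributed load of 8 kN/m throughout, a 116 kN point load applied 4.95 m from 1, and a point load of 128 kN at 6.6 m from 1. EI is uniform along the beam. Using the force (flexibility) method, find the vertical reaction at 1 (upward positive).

R_1 = 145 kN

Release the roller at 2. Primary structure: cantilever fixed at 1.
Free-end deflection of the primary structure under the applied loading (downward +):
  UDL 8: wL⁴/(8EI) = 4633/EI
  point load 116 at a = 4.95: Pa²(3L − a)/(6EI) = 9380/EI
  point load 128 at a = 6.6: Pa²(3L − a)/(6EI) = 16866/EI
  δ_0 = 30878/EI
Flexibility coefficient — unit upward force at 2: δ_{22} = L³/(3EI) = 187.2/EI.
The prop prevents deflection at 2: R_2 = δ_0/δ_{22} = 30878/187.2 = 165 kN.
Vertical equilibrium: R_1 = ΣP − R_2 = 310 − 165 = 145 kN.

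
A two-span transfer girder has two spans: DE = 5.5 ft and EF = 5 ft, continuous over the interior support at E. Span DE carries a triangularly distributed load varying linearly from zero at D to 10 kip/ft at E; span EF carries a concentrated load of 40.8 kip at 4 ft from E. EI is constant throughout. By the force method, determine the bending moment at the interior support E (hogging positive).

Take M_E as the redundant. Released structure: two simple spans DE and EF with a hinge at E.
End slopes at the hinge E, treating each span as simply supported:
  span DE: triangular load, peak 10: w₀L³/(45EI) = 36.97/EI
  span EF: point load 40.8 at a = 4: Pab(L + b)/(6LEI) = 32.64/EI
  relative rotation θ_0 = (36.97 + 32.64)/EI = 69.61/EI
A unit hogging moment at E produces rotation L₁/(3EI) + L₂/(3EI) = 3.5/EI.
Slope continuity at E: θ_0 = M_E·3.5/EI, so M_E = 69.61/3.5 = 19.89 kip·ft (hogging).

M_E = 19.89 kip·ft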